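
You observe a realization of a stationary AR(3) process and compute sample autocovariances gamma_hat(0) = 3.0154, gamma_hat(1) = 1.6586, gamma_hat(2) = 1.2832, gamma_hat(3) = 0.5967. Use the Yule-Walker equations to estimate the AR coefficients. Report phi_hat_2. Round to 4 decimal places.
\hat\phi_{2} = 0.2380

The Yule-Walker equations for an AR(p) process read, in matrix form,
  Gamma_p phi = r_p,   with   (Gamma_p)_{ij} = gamma(|i - j|),
                       (r_p)_i = gamma(i),   i,j = 1..p.
Substitute the sample gammas (Toeplitz matrix and right-hand side of size 3):
  Gamma_p = [[3.0154, 1.6586, 1.2832], [1.6586, 3.0154, 1.6586], [1.2832, 1.6586, 3.0154]]
  r_p     = [1.6586, 1.2832, 0.5967]
Written out (R1..R3):
  (R1) 3.0154 phi_1 + 1.6586 phi_2 + 1.2832 phi_3 = 1.6586
  (R2) 1.6586 phi_1 + 3.0154 phi_2 + 1.6586 phi_3 = 1.2832
  (R3) 1.2832 phi_1 + 1.6586 phi_2 + 3.0154 phi_3 = 0.5967
Gaussian elimination:
  R2 <- R2 - (1.6586/3.0154) R1 = R2 - (0.550043) R1:  2.103098 phi_2 + 0.952785 phi_3 = 0.370898
  R3 <- R3 - (1.2832/3.0154) R1 = R3 - (0.425549) R1:  0.952785 phi_2 + 2.469336 phi_3 = -0.109115
  R3 <- R3 - (0.952785/2.103098) R2 = R3 - (0.453039) R2:  2.037688 phi_3 = -0.277147
Back-substitution:
  phi_hat_3 = -0.277147 / 2.037688 = -0.13601
  phi_hat_2 = (0.370898 - (0.952785)(-0.13601)) / 2.103098 = 0.237976
  phi_hat_1 = (1.6586 - (1.6586)(0.237976) - (1.2832)(-0.13601)) / 3.0154 = 0.477025
So phi_hat = [0.4770, 0.2380, -0.1360].
Therefore phi_hat_2 = 0.2380.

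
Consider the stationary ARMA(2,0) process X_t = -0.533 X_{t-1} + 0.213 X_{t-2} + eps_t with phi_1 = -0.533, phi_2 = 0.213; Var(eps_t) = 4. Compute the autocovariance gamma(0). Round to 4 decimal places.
\gamma(0) = 7.7405

Multiply the model equation by X_{t-k} and take expectations. With theta_0 = psi_0 = 1 and psi_j the MA(infinity) weights, this gives
  gamma(k) - sum_i phi_i gamma(k-i) = c_k,
  c_k = sigma^2 * sum_{j=k..q} theta_j psi_{j-k}   (c_k = 0 for k > q),
using gamma(-m) = gamma(m).
Pure AR (q = 0): c_0 = sigma^2 = 4, c_k = 0 for k >= 1.
Equations for k = 0, 1, 2 (AR order 2, c_2 = 0):
  (E0) gamma(0) = phi_1 gamma(1) + phi_2 gamma(2) + c_0
  (E1) gamma(1) = phi_1 gamma(0) + phi_2 gamma(1) + c_1
  (E2) gamma(2) = phi_1 gamma(1) + phi_2 gamma(0)
From (E1): gamma(1) = A gamma(0) + B with
  A = phi_1 / (1 - phi_2) = -0.533 / 0.787 = -0.677255,   B = c_1 / (1 - phi_2) = 0 / 0.787 = 0.
Insert (E2) into (E0): gamma(0) (1 - phi_2^2) = phi_1 (1 + phi_2) gamma(1) + c_0.
  phi_1 (1 + phi_2) = (-0.533)(1.213) = -0.646529,   1 - phi_2^2 = 0.954631.
Replace gamma(1) by A gamma(0) + B and collect gamma(0):
  gamma(0) [0.954631 - (-0.646529)(-0.677255)] = c_0 = 4
  gamma(0) * 0.516766 = 4
  gamma(0) = 4 / 0.516766 = 7.740451.
Therefore gamma(0) = 7.7405 (to 4 decimal places).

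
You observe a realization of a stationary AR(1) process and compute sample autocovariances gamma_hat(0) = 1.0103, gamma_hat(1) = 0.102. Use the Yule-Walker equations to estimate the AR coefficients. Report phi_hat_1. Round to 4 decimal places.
\hat\phi_{1} = 0.1010

The Yule-Walker equations for an AR(p) process read, in matrix form,
  Gamma_p phi = r_p,   with   (Gamma_p)_{ij} = gamma(|i - j|),
                       (r_p)_i = gamma(i),   i,j = 1..p.
Substitute the sample gammas (Toeplitz matrix and right-hand side of size 1):
  Gamma_p = [[1.0103]]
  r_p     = [0.102]
With p = 1 this is the single equation gamma(0) phi_1 = gamma(1):
  phi_hat_1 = gamma(1) / gamma(0) = 0.102 / 1.0103 = 0.1010.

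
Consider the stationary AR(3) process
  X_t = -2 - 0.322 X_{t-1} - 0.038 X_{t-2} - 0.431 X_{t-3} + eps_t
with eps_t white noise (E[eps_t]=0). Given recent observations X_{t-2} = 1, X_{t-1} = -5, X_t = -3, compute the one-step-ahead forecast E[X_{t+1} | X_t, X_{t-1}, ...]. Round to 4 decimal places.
E[X_{t+1} \mid \mathcal F_t] = -1.2750

For an AR(p) model X_t = c + sum_i phi_i X_{t-i} + eps_t, the
one-step-ahead conditional mean is
  E[X_{t+1} | X_t, ...] = c + sum_i phi_i X_{t+1-i}.
Substitute known values:
  E[X_{t+1} | ...] = -2 + (-0.322) * (-3) + (-0.038) * (-5) + (-0.431) * (1)
                   = -1.2750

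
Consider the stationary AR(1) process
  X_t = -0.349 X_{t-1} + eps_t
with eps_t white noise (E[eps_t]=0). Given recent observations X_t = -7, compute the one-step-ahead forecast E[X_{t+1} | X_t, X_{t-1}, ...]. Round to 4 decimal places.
E[X_{t+1} \mid \mathcal F_t] = 2.4430

For an AR(p) model X_t = c + sum_i phi_i X_{t-i} + eps_t, the
one-step-ahead conditional mean is
  E[X_{t+1} | X_t, ...] = c + sum_i phi_i X_{t+1-i}.
Substitute known values:
  E[X_{t+1} | ...] = (-0.349) * (-7)
                   = 2.4430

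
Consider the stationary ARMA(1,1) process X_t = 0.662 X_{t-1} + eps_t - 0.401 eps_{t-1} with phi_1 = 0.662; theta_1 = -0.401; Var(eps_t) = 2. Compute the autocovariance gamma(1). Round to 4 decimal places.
\gamma(1) = 0.6826

Multiply the model equation by X_{t-k} and take expectations. With theta_0 = psi_0 = 1 and psi_j the MA(infinity) weights, this gives
  gamma(k) - sum_i phi_i gamma(k-i) = c_k,
  c_k = sigma^2 * sum_{j=k..q} theta_j psi_{j-k}   (c_k = 0 for k > q),
using gamma(-m) = gamma(m).
psi-weights needed (psi_j = theta_j + sum_i phi_i psi_{j-i}):
  psi_1 = theta_1 + phi_1 = -0.401 + (0.662) = 0.261
Right-hand sides:
  c_0 = sigma^2 (1 + theta_1 psi_1) = 2 * (1 + (-0.401)(0.261)) = 2 * 0.895339 = 1.790678
  c_1 = sigma^2 theta_1 = 2 * (-0.401) = -0.802
  c_2 = 0
Equations for k = 0 and k = 1 (AR order 1):
  gamma(0) = phi_1 gamma(1) + c_0
  gamma(1) = phi_1 gamma(0) + c_1
Substituting the second into the first: gamma(0) (1 - phi_1^2) = c_0 + phi_1 c_1, so
  gamma(0) = (c_0 + phi_1 c_1) / (1 - phi_1^2) = (1.790678 + (0.662)(-0.802)) / (1 - (0.662)^2) = 1.259754 / 0.561756 = 2.242529.
  gamma(1) = phi_1 gamma(0) + c_1 = (0.662)(2.242529) + (-0.802) = 0.682554.
Therefore gamma(1) = 0.6826 (to 4 decimal places).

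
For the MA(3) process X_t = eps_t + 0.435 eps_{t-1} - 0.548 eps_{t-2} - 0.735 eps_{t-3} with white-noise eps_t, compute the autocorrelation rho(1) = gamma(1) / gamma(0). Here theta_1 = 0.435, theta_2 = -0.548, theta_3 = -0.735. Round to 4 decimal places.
\rho(1) = 0.2953

For an MA(q) process with theta_0 = 1, the autocovariance is
  gamma(k) = sigma^2 * sum_{i=0..q-k} theta_i * theta_{i+k},
and rho(k) = gamma(k) / gamma(0). Sigma^2 cancels.
  numerator   = (1)*(0.435) + (0.435)*(-0.548) + (-0.548)*(-0.735) = 0.5994.
  denominator = (1)^2 + (0.435)^2 + (-0.548)^2 + (-0.735)^2 = 2.029754.
  rho(1) = 0.5994 / 2.029754 = 0.2953.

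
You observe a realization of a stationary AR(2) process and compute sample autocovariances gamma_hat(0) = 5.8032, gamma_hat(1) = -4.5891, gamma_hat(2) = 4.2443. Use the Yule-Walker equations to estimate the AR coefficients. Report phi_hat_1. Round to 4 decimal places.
\hat\phi_{1} = -0.5670

The Yule-Walker equations for an AR(p) process read, in matrix form,
  Gamma_p phi = r_p,   with   (Gamma_p)_{ij} = gamma(|i - j|),
                       (r_p)_i = gamma(i),   i,j = 1..p.
Substitute the sample gammas (Toeplitz matrix and right-hand side of size 2):
  Gamma_p = [[5.8032, -4.5891], [-4.5891, 5.8032]]
  r_p     = [-4.5891, 4.2443]
Written out:
  5.8032 phi_1 - 4.5891 phi_2 = -4.5891
  -4.5891 phi_1 + 5.8032 phi_2 = 4.2443
Solve by Cramer's rule:
  det = gamma(0)^2 - gamma(1)^2 = (5.8032)^2 - (-4.5891)^2 = 33.67713024 - 21.05983881 = 12.61729143
  phi_hat_1 = [gamma(1) gamma(0) - gamma(1) gamma(2)] / det = [(-4.5891)(5.8032) - (-4.5891)(4.2443)] / 12.61729143 = -7.15394799 / 12.61729143 = -0.567
  phi_hat_2 = [gamma(0) gamma(2) - gamma(1)^2] / det = [(5.8032)(4.2443) - (-4.5891)^2] / 12.61729143 = 3.57068295 / 12.61729143 = 0.283
So phi_hat = [-0.5670, 0.2830].
Therefore phi_hat_1 = -0.5670.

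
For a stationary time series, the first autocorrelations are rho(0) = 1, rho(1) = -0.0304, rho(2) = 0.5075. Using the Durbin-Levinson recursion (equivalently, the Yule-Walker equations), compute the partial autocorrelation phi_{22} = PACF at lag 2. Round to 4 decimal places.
\phi_{22} = 0.5070

The PACF at lag k is phi_{kk}, the last component of the solution
to the Yule-Walker system G_k phi = r_k where
  (G_k)_{ij} = rho(|i - j|), (r_k)_i = rho(i), i,j = 1..k.
Equivalently, Durbin-Levinson gives phi_{kk} iteratively:
  phi_{11} = rho(1)
  phi_{kk} = [rho(k) - sum_{j=1..k-1} phi_{k-1,j} rho(k-j)]
            / [1 - sum_{j=1..k-1} phi_{k-1,j} rho(j)],
  phi_{k,j} = phi_{k-1,j} - phi_{kk} phi_{k-1,k-j},  j = 1..k-1.
Step k = 1:
  phi_11 = rho(1) = -0.0304.
Step k = 2:
  phi_22 = [rho(2) - phi_11 rho(1)] / [1 - phi_11 rho(1)] = [0.5075 - (-0.0304)(-0.0304)] / [1 - (-0.0304)(-0.0304)]
         = 0.50657584 / 0.99907584 = 0.507.
Therefore phi_{22} = 0.5070.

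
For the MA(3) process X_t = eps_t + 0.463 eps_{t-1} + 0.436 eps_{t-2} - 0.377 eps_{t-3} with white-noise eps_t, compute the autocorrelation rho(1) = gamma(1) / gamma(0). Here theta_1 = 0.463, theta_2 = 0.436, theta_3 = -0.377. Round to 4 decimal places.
\rho(1) = 0.3236

For an MA(q) process with theta_0 = 1, the autocovariance is
  gamma(k) = sigma^2 * sum_{i=0..q-k} theta_i * theta_{i+k},
and rho(k) = gamma(k) / gamma(0). Sigma^2 cancels.
  numerator   = (1)*(0.463) + (0.463)*(0.436) + (0.436)*(-0.377) = 0.500496.
  denominator = (1)^2 + (0.463)^2 + (0.436)^2 + (-0.377)^2 = 1.546594.
  rho(1) = 0.500496 / 1.546594 = 0.3236.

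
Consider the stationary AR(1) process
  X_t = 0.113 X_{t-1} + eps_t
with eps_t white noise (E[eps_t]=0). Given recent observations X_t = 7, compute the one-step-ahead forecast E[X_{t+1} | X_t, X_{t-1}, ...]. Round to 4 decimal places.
E[X_{t+1} \mid \mathcal F_t] = 0.7910

For an AR(p) model X_t = c + sum_i phi_i X_{t-i} + eps_t, the
one-step-ahead conditional mean is
  E[X_{t+1} | X_t, ...] = c + sum_i phi_i X_{t+1-i}.
Substitute known values:
  E[X_{t+1} | ...] = (0.113) * (7)
                   = 0.7910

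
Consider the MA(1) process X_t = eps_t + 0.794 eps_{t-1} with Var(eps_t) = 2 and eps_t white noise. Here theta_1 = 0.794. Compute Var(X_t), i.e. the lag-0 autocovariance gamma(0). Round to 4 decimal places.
\gamma(0) = 3.2609

For an MA(q) process X_t = eps_t + sum_i theta_i eps_{t-i} with
Var(eps_t) = sigma^2, the variance is
  gamma(0) = sigma^2 * (1 + sum_i theta_i^2).
  sum_i theta_i^2 = (0.794)^2 = 0.630436.
  gamma(0) = 2 * (1 + 0.630436) = 2 * 1.630436 = 3.260872, which rounds to 3.2609.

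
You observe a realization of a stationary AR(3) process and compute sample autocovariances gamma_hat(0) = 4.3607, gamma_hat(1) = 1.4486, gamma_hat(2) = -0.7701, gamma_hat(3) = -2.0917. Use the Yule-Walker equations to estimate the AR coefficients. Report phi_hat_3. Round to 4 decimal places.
\hat\phi_{3} = -0.3700

The Yule-Walker equations for an AR(p) process read, in matrix form,
  Gamma_p phi = r_p,   with   (Gamma_p)_{ij} = gamma(|i - j|),
                       (r_p)_i = gamma(i),   i,j = 1..p.
Substitute the sample gammas (Toeplitz matrix and right-hand side of size 3):
  Gamma_p = [[4.3607, 1.4486, -0.7701], [1.4486, 4.3607, 1.4486], [-0.7701, 1.4486, 4.3607]]
  r_p     = [1.4486, -0.7701, -2.0917]
Written out (R1..R3):
  (R1) 4.3607 phi_1 + 1.4486 phi_2 - 0.7701 phi_3 = 1.4486
  (R2) 1.4486 phi_1 + 4.3607 phi_2 + 1.4486 phi_3 = -0.7701
  (R3) -0.7701 phi_1 + 1.4486 phi_2 + 4.3607 phi_3 = -2.0917
Gaussian elimination:
  R2 <- R2 - (1.4486/4.3607) R1 = R2 - (0.332194) R1:  3.879483 phi_2 + 1.704423 phi_3 = -1.251317
  R3 <- R3 - (-0.7701/4.3607) R1 = R3 - (-0.1766) R1:  1.704423 phi_2 + 4.2247 phi_3 = -1.835877
  R3 <- R3 - (1.704423/3.879483) R2 = R3 - (0.439343) R2:  3.475874 phi_3 = -1.28612
Back-substitution:
  phi_hat_3 = -1.28612 / 3.475874 = -0.370013
  phi_hat_2 = (-1.251317 - (1.704423)(-0.370013)) / 3.879483 = -0.159985
  phi_hat_1 = (1.4486 - (1.4486)(-0.159985) - (-0.7701)(-0.370013)) / 4.3607 = 0.319996
So phi_hat = [0.3200, -0.1600, -0.3700].
Therefore phi_hat_3 = -0.3700.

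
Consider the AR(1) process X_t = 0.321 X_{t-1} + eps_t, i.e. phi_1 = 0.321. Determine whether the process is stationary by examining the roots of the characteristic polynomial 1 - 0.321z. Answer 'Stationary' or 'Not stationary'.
\text{Stationary}

The AR(p) characteristic polynomial is P(z) = 1 - 0.321z.
Stationarity requires all roots to lie outside the unit circle, i.e. |z| > 1 for every root.
This is linear in z: 1 + (-0.321) z = 0  =>  z = -1/(-0.321) = 3.115265,  |z| = 3.115265.
Moduli of all roots: 3.1153.
All moduli strictly greater than 1? Yes.
Verdict: Stationary.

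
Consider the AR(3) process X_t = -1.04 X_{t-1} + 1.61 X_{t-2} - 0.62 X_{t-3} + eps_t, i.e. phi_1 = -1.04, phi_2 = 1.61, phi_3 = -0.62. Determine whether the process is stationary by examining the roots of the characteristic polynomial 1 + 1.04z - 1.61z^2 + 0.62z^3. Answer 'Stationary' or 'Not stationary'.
\text{Not stationary}

The AR(p) characteristic polynomial is P(z) = 1 + 1.04z - 1.61z^2 + 0.62z^3.
Stationarity requires all roots to lie outside the unit circle, i.e. |z| > 1 for every root.
Degree 3: look for a simple real root z0 first, then factor out (1 - z/z0) and solve the remaining quadratic.
Testing z0 = -0.5: P(-0.5) = 1 + (1.04)(-0.5) + (-1.61)(-0.5)^2 + (0.62)(-0.5)^3
  = 1 + (-0.52) + (-0.4025) + (-0.0775) = 0.  So z_0 = -0.5 is a root, |z_0| = 0.5.
Divide out the factor (1 + 2 z) = (1 - z/z0) (since 1/z0 = -2):
  P(z) = (1 + 2 z)(1 + (-0.96) z + (0.31) z^2)
  [check: z-coef -0.96 - (-2) = 1.04; z^2-coef 0.31 - (-2)(-0.96) = -1.61; z^3-coef -(-2)(0.31) = 0.62.]
Remaining roots from the quadratic factor 1 + (-0.96) z + (0.31) z^2:
  Set 1 + (-0.96) z + (0.31) z^2 = 0, i.e. a z^2 + b z + c = 0 with a = 0.31, b = -0.96, c = 1.
  Discriminant D = b^2 - 4ac = (-0.96)^2 - 4*(0.31)*1 = 0.9216 - (1.24) = -0.3184.
  D < 0, so the roots are the complex-conjugate pair z = (-b +/- i sqrt(-D)) / (2a) = 1.5484 +/- 0.9101i.
  For a conjugate pair |z|^2 = z * conj(z) = (product of roots) = c/a = 1/(0.31) = 3.225806, so |z| = sqrt(3.225806) = 1.7961 for both roots.
Moduli of all roots: 0.5000, 1.7961, 1.7961.
All moduli strictly greater than 1? No.
Verdict: Not stationary.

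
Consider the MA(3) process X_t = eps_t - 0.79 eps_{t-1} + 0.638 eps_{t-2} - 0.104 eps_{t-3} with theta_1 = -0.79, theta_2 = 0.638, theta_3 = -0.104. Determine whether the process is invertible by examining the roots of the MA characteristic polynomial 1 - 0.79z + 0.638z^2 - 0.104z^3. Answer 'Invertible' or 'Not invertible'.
\text{Invertible}

The MA(q) characteristic polynomial is P(z) = 1 - 0.79z + 0.638z^2 - 0.104z^3.
Invertibility requires all roots to lie outside the unit circle, i.e. |z| > 1 for every root.
Degree 3: look for a simple real root z0 first, then factor out (1 - z/z0) and solve the remaining quadratic.
Testing z0 = 5: P(5) = 1 + (-0.79)(5) + (0.638)(5)^2 + (-0.104)(5)^3
  = 1 + (-3.95) + (15.95) + (-13) = 0.  So z_0 = 5 is a root, |z_0| = 5.
Divide out the factor (1 - 0.2 z) = (1 - z/z0) (since 1/z0 = 0.2):
  P(z) = (1 - 0.2 z)(1 + (-0.59) z + (0.52) z^2)
  [check: z-coef -0.59 - (0.2) = -0.79; z^2-coef 0.52 - (0.2)(-0.59) = 0.638; z^3-coef -(0.2)(0.52) = -0.104.]
Remaining roots from the quadratic factor 1 + (-0.59) z + (0.52) z^2:
  Set 1 + (-0.59) z + (0.52) z^2 = 0, i.e. a z^2 + b z + c = 0 with a = 0.52, b = -0.59, c = 1.
  Discriminant D = b^2 - 4ac = (-0.59)^2 - 4*(0.52)*1 = 0.3481 - (2.08) = -1.7319.
  D < 0, so the roots are the complex-conjugate pair z = (-b +/- i sqrt(-D)) / (2a) = 0.5673 +/- 1.2654i.
  For a conjugate pair |z|^2 = z * conj(z) = (product of roots) = c/a = 1/(0.52) = 1.923077, so |z| = sqrt(1.923077) = 1.3868 for both roots.
Moduli of all roots: 5.0000, 1.3868, 1.3868.
All moduli strictly greater than 1? Yes.
Verdict: Invertible.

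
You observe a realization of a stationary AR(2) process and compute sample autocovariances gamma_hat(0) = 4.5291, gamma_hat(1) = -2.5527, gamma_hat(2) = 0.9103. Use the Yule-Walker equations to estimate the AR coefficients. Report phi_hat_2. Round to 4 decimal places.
\hat\phi_{2} = -0.1710

The Yule-Walker equations for an AR(p) process read, in matrix form,
  Gamma_p phi = r_p,   with   (Gamma_p)_{ij} = gamma(|i - j|),
                       (r_p)_i = gamma(i),   i,j = 1..p.
Substitute the sample gammas (Toeplitz matrix and right-hand side of size 2):
  Gamma_p = [[4.5291, -2.5527], [-2.5527, 4.5291]]
  r_p     = [-2.5527, 0.9103]
Written out:
  4.5291 phi_1 - 2.5527 phi_2 = -2.5527
  -2.5527 phi_1 + 4.5291 phi_2 = 0.9103
Solve by Cramer's rule:
  det = gamma(0)^2 - gamma(1)^2 = (4.5291)^2 - (-2.5527)^2 = 20.51274681 - 6.51627729 = 13.99646952
  phi_hat_1 = [gamma(1) gamma(0) - gamma(1) gamma(2)] / det = [(-2.5527)(4.5291) - (-2.5527)(0.9103)] / 13.99646952 = -9.23771076 / 13.99646952 = -0.66
  phi_hat_2 = [gamma(0) gamma(2) - gamma(1)^2] / det = [(4.5291)(0.9103) - (-2.5527)^2] / 13.99646952 = -2.39343756 / 13.99646952 = -0.171
So phi_hat = [-0.6600, -0.1710].
Therefore phi_hat_2 = -0.1710.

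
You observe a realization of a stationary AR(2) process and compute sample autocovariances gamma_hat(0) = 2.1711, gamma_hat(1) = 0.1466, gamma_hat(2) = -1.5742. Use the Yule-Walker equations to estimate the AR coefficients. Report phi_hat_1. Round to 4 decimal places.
\hat\phi_{1} = 0.1170

The Yule-Walker equations for an AR(p) process read, in matrix form,
  Gamma_p phi = r_p,   with   (Gamma_p)_{ij} = gamma(|i - j|),
                       (r_p)_i = gamma(i),   i,j = 1..p.
Substitute the sample gammas (Toeplitz matrix and right-hand side of size 2):
  Gamma_p = [[2.1711, 0.1466], [0.1466, 2.1711]]
  r_p     = [0.1466, -1.5742]
Written out:
  2.1711 phi_1 + 0.1466 phi_2 = 0.1466
  0.1466 phi_1 + 2.1711 phi_2 = -1.5742
Solve by Cramer's rule:
  det = gamma(0)^2 - gamma(1)^2 = (2.1711)^2 - (0.1466)^2 = 4.71367521 - 0.02149156 = 4.69218365
  phi_hat_1 = [gamma(1) gamma(0) - gamma(1) gamma(2)] / det = [(0.1466)(2.1711) - (0.1466)(-1.5742)] / 4.69218365 = 0.54906098 / 4.69218365 = 0.117
  phi_hat_2 = [gamma(0) gamma(2) - gamma(1)^2] / det = [(2.1711)(-1.5742) - (0.1466)^2] / 4.69218365 = -3.43923718 / 4.69218365 = -0.733
So phi_hat = [0.1170, -0.7330].
Therefore phi_hat_1 = 0.1170.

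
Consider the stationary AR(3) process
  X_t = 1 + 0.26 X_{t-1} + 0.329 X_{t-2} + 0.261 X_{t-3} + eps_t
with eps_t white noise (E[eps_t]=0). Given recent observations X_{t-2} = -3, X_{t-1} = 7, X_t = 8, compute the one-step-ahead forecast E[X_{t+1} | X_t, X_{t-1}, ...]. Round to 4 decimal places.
E[X_{t+1} \mid \mathcal F_t] = 4.6000

For an AR(p) model X_t = c + sum_i phi_i X_{t-i} + eps_t, the
one-step-ahead conditional mean is
  E[X_{t+1} | X_t, ...] = c + sum_i phi_i X_{t+1-i}.
Substitute known values:
  E[X_{t+1} | ...] = 1 + (0.26) * (8) + (0.329) * (7) + (0.261) * (-3)
                   = 4.6000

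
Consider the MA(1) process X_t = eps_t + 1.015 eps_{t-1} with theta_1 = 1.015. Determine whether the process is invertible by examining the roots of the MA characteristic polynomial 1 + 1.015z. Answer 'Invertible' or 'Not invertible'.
\text{Not invertible}

The MA(q) characteristic polynomial is P(z) = 1 + 1.015z.
Invertibility requires all roots to lie outside the unit circle, i.e. |z| > 1 for every root.
This is linear in z: 1 + (1.015) z = 0  =>  z = -1/(1.015) = -0.985222,  |z| = 0.985222.
Moduli of all roots: 0.9852.
All moduli strictly greater than 1? No.
Verdict: Not invertible.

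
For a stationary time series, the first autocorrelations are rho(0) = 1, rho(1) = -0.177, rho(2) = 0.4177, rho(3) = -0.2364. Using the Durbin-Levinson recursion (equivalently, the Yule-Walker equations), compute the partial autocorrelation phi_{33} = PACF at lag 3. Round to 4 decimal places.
\phi_{33} = -0.1490

The PACF at lag k is phi_{kk}, the last component of the solution
to the Yule-Walker system G_k phi = r_k where
  (G_k)_{ij} = rho(|i - j|), (r_k)_i = rho(i), i,j = 1..k.
Equivalently, Durbin-Levinson gives phi_{kk} iteratively:
  phi_{11} = rho(1)
  phi_{kk} = [rho(k) - sum_{j=1..k-1} phi_{k-1,j} rho(k-j)]
            / [1 - sum_{j=1..k-1} phi_{k-1,j} rho(j)],
  phi_{k,j} = phi_{k-1,j} - phi_{kk} phi_{k-1,k-j},  j = 1..k-1.
Step k = 1:
  phi_11 = rho(1) = -0.177.
Step k = 2:
  phi_22 = [rho(2) - phi_11 rho(1)] / [1 - phi_11 rho(1)] = [0.4177 - (-0.177)(-0.177)] / [1 - (-0.177)(-0.177)]
         = 0.386371 / 0.968671 = 0.398867.
  Update: phi_21 = phi_11 - phi_22 phi_11 = -0.177 - (0.398867)(-0.177) = -0.106401.
Step k = 3:
  phi_33 = [rho(3) - phi_21 rho(2) - phi_22 rho(1)] / [1 - phi_21 rho(1) - phi_22 rho(2)]
    numerator   = -0.2364 - (-0.106401)(0.4177) - (0.398867)(-0.177) = -0.12135702
    denominator = 1 - (-0.106401)(-0.177) - (0.398867)(0.4177) = 0.81456032
  phi_33 = -0.12135702 / 0.81456032 = -0.149.
Therefore phi_{33} = -0.1490.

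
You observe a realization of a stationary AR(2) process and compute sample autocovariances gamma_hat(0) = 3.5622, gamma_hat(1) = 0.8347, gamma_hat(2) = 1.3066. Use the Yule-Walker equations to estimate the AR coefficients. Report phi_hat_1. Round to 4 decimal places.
\hat\phi_{1} = 0.1570

The Yule-Walker equations for an AR(p) process read, in matrix form,
  Gamma_p phi = r_p,   with   (Gamma_p)_{ij} = gamma(|i - j|),
                       (r_p)_i = gamma(i),   i,j = 1..p.
Substitute the sample gammas (Toeplitz matrix and right-hand side of size 2):
  Gamma_p = [[3.5622, 0.8347], [0.8347, 3.5622]]
  r_p     = [0.8347, 1.3066]
Written out:
  3.5622 phi_1 + 0.8347 phi_2 = 0.8347
  0.8347 phi_1 + 3.5622 phi_2 = 1.3066
Solve by Cramer's rule:
  det = gamma(0)^2 - gamma(1)^2 = (3.5622)^2 - (0.8347)^2 = 12.68926884 - 0.69672409 = 11.99254475
  phi_hat_1 = [gamma(1) gamma(0) - gamma(1) gamma(2)] / det = [(0.8347)(3.5622) - (0.8347)(1.3066)] / 11.99254475 = 1.88274932 / 11.99254475 = 0.157
  phi_hat_2 = [gamma(0) gamma(2) - gamma(1)^2] / det = [(3.5622)(1.3066) - (0.8347)^2] / 11.99254475 = 3.95764643 / 11.99254475 = 0.33
So phi_hat = [0.1570, 0.3300].
Therefore phi_hat_1 = 0.1570.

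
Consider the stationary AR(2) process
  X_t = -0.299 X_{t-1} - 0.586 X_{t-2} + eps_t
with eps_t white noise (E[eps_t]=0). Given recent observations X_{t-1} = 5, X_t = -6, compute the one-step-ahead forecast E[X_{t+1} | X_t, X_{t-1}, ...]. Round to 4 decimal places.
E[X_{t+1} \mid \mathcal F_t] = -1.1360

For an AR(p) model X_t = c + sum_i phi_i X_{t-i} + eps_t, the
one-step-ahead conditional mean is
  E[X_{t+1} | X_t, ...] = c + sum_i phi_i X_{t+1-i}.
Substitute known values:
  E[X_{t+1} | ...] = (-0.299) * (-6) + (-0.586) * (5)
                   = -1.1360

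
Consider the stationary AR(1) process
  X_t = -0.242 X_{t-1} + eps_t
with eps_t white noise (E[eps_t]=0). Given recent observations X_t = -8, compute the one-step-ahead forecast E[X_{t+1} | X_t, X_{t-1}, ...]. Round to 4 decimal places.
E[X_{t+1} \mid \mathcal F_t] = 1.9360

For an AR(p) model X_t = c + sum_i phi_i X_{t-i} + eps_t, the
one-step-ahead conditional mean is
  E[X_{t+1} | X_t, ...] = c + sum_i phi_i X_{t+1-i}.
Substitute known values:
  E[X_{t+1} | ...] = (-0.242) * (-8)
                   = 1.9360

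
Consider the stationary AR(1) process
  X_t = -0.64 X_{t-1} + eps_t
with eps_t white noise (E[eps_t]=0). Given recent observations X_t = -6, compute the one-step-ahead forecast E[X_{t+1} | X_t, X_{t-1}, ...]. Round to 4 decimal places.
E[X_{t+1} \mid \mathcal F_t] = 3.8400

For an AR(p) model X_t = c + sum_i phi_i X_{t-i} + eps_t, the
one-step-ahead conditional mean is
  E[X_{t+1} | X_t, ...] = c + sum_i phi_i X_{t+1-i}.
Substitute known values:
  E[X_{t+1} | ...] = (-0.64) * (-6)
                   = 3.8400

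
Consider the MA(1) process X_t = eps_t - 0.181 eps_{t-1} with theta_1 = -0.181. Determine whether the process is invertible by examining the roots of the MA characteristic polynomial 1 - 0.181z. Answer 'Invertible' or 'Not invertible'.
\text{Invertible}

The MA(q) characteristic polynomial is P(z) = 1 - 0.181z.
Invertibility requires all roots to lie outside the unit circle, i.e. |z| > 1 for every root.
This is linear in z: 1 + (-0.181) z = 0  =>  z = -1/(-0.181) = 5.524862,  |z| = 5.524862.
Moduli of all roots: 5.5249.
All moduli strictly greater than 1? Yes.
Verdict: Invertible.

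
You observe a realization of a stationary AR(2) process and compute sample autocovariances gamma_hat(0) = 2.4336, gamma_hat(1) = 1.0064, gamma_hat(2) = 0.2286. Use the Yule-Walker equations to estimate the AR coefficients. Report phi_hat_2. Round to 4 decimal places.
\hat\phi_{2} = -0.0930

The Yule-Walker equations for an AR(p) process read, in matrix form,
  Gamma_p phi = r_p,   with   (Gamma_p)_{ij} = gamma(|i - j|),
                       (r_p)_i = gamma(i),   i,j = 1..p.
Substitute the sample gammas (Toeplitz matrix and right-hand side of size 2):
  Gamma_p = [[2.4336, 1.0064], [1.0064, 2.4336]]
  r_p     = [1.0064, 0.2286]
Written out:
  2.4336 phi_1 + 1.0064 phi_2 = 1.0064
  1.0064 phi_1 + 2.4336 phi_2 = 0.2286
Solve by Cramer's rule:
  det = gamma(0)^2 - gamma(1)^2 = (2.4336)^2 - (1.0064)^2 = 5.92240896 - 1.01284096 = 4.909568
  phi_hat_1 = [gamma(1) gamma(0) - gamma(1) gamma(2)] / det = [(1.0064)(2.4336) - (1.0064)(0.2286)] / 4.909568 = 2.219112 / 4.909568 = 0.452
  phi_hat_2 = [gamma(0) gamma(2) - gamma(1)^2] / det = [(2.4336)(0.2286) - (1.0064)^2] / 4.909568 = -0.45652 / 4.909568 = -0.093
So phi_hat = [0.4520, -0.0930].
Therefore phi_hat_2 = -0.0930.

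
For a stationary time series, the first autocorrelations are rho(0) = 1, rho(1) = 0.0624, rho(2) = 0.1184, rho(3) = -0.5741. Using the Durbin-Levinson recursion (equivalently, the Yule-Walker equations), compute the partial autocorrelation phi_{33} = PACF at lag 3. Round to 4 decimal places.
\phi_{33} = -0.5980

The PACF at lag k is phi_{kk}, the last component of the solution
to the Yule-Walker system G_k phi = r_k where
  (G_k)_{ij} = rho(|i - j|), (r_k)_i = rho(i), i,j = 1..k.
Equivalently, Durbin-Levinson gives phi_{kk} iteratively:
  phi_{11} = rho(1)
  phi_{kk} = [rho(k) - sum_{j=1..k-1} phi_{k-1,j} rho(k-j)]
            / [1 - sum_{j=1..k-1} phi_{k-1,j} rho(j)],
  phi_{k,j} = phi_{k-1,j} - phi_{kk} phi_{k-1,k-j},  j = 1..k-1.
Step k = 1:
  phi_11 = rho(1) = 0.0624.
Step k = 2:
  phi_22 = [rho(2) - phi_11 rho(1)] / [1 - phi_11 rho(1)] = [0.1184 - (0.0624)(0.0624)] / [1 - (0.0624)(0.0624)]
         = 0.11450624 / 0.99610624 = 0.114954.
  Update: phi_21 = phi_11 - phi_22 phi_11 = 0.0624 - (0.114954)(0.0624) = 0.055227.
Step k = 3:
  phi_33 = [rho(3) - phi_21 rho(2) - phi_22 rho(1)] / [1 - phi_21 rho(1) - phi_22 rho(2)]
    numerator   = -0.5741 - (0.055227)(0.1184) - (0.114954)(0.0624) = -0.58781198
    denominator = 1 - (0.055227)(0.0624) - (0.114954)(0.1184) = 0.98294331
  phi_33 = -0.58781198 / 0.98294331 = -0.598.
Therefore phi_{33} = -0.5980.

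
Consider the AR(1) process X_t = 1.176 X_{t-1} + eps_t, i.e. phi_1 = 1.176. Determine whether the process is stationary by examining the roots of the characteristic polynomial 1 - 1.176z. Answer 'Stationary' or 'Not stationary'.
\text{Not stationary}

The AR(p) characteristic polynomial is P(z) = 1 - 1.176z.
Stationarity requires all roots to lie outside the unit circle, i.e. |z| > 1 for every root.
This is linear in z: 1 + (-1.176) z = 0  =>  z = -1/(-1.176) = 0.85034,  |z| = 0.85034.
Moduli of all roots: 0.8503.
All moduli strictly greater than 1? No.
Verdict: Not stationary.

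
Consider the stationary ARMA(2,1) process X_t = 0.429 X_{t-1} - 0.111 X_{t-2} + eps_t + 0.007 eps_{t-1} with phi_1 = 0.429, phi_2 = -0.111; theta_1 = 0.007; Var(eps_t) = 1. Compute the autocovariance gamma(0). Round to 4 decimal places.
\gamma(0) = 1.1964

Multiply the model equation by X_{t-k} and take expectations. With theta_0 = psi_0 = 1 and psi_j the MA(infinity) weights, this gives
  gamma(k) - sum_i phi_i gamma(k-i) = c_k,
  c_k = sigma^2 * sum_{j=k..q} theta_j psi_{j-k}   (c_k = 0 for k > q),
using gamma(-m) = gamma(m).
psi-weights needed (psi_j = theta_j + sum_i phi_i psi_{j-i}):
  psi_1 = theta_1 + phi_1 = 0.007 + (0.429) = 0.436
Right-hand sides:
  c_0 = sigma^2 (1 + theta_1 psi_1) = 1 * (1 + (0.007)(0.436)) = 1 * 1.003052 = 1.003052
  c_1 = sigma^2 theta_1 = 1 * (0.007) = 0.007
  c_2 = 0
Equations for k = 0, 1, 2 (AR order 2, c_2 = 0):
  (E0) gamma(0) = phi_1 gamma(1) + phi_2 gamma(2) + c_0
  (E1) gamma(1) = phi_1 gamma(0) + phi_2 gamma(1) + c_1
  (E2) gamma(2) = phi_1 gamma(1) + phi_2 gamma(0)
From (E1): gamma(1) = A gamma(0) + B with
  A = phi_1 / (1 - phi_2) = 0.429 / 1.111 = 0.386139,   B = c_1 / (1 - phi_2) = 0.007 / 1.111 = 0.006301.
Insert (E2) into (E0): gamma(0) (1 - phi_2^2) = phi_1 (1 + phi_2) gamma(1) + c_0.
  phi_1 (1 + phi_2) = (0.429)(0.889) = 0.381381,   1 - phi_2^2 = 0.987679.
Replace gamma(1) by A gamma(0) + B and collect gamma(0):
  gamma(0) [0.987679 - (0.381381)(0.386139)] = (0.381381)(0.006301) + 1.003052
  gamma(0) * 0.840413 = 1.005455
  gamma(0) = 1.005455 / 0.840413 = 1.196382.
Therefore gamma(0) = 1.1964 (to 4 decimal places).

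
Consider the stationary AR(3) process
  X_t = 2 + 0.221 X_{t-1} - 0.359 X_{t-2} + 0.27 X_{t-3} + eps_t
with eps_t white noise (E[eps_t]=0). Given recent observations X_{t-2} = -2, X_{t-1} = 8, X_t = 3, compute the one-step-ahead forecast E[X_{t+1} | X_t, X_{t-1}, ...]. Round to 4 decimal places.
E[X_{t+1} \mid \mathcal F_t] = -0.7490

For an AR(p) model X_t = c + sum_i phi_i X_{t-i} + eps_t, the
one-step-ahead conditional mean is
  E[X_{t+1} | X_t, ...] = c + sum_i phi_i X_{t+1-i}.
Substitute known values:
  E[X_{t+1} | ...] = 2 + (0.221) * (3) + (-0.359) * (8) + (0.27) * (-2)
                   = -0.7490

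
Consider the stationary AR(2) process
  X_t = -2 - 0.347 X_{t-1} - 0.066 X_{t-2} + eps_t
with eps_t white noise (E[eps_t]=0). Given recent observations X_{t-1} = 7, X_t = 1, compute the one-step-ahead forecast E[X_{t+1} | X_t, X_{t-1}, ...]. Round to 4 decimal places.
E[X_{t+1} \mid \mathcal F_t] = -2.8090

For an AR(p) model X_t = c + sum_i phi_i X_{t-i} + eps_t, the
one-step-ahead conditional mean is
  E[X_{t+1} | X_t, ...] = c + sum_i phi_i X_{t+1-i}.
Substitute known values:
  E[X_{t+1} | ...] = -2 + (-0.347) * (1) + (-0.066) * (7)
                   = -2.8090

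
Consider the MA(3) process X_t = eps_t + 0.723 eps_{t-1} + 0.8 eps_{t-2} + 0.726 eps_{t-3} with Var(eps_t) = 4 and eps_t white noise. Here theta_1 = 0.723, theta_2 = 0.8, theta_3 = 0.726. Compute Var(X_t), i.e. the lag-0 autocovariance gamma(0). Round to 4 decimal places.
\gamma(0) = 10.7592

For an MA(q) process X_t = eps_t + sum_i theta_i eps_{t-i} with
Var(eps_t) = sigma^2, the variance is
  gamma(0) = sigma^2 * (1 + sum_i theta_i^2).
  sum_i theta_i^2 = (0.723)^2 + (0.8)^2 + (0.726)^2 = 0.522729 + 0.64 + 0.527076 = 1.689805.
  gamma(0) = 4 * (1 + 1.689805) = 4 * 2.689805 = 10.75922, which rounds to 10.7592.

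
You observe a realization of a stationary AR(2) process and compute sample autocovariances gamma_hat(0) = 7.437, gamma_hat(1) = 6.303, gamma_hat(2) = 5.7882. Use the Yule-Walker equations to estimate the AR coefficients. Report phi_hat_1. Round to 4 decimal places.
\hat\phi_{1} = 0.6670

The Yule-Walker equations for an AR(p) process read, in matrix form,
  Gamma_p phi = r_p,   with   (Gamma_p)_{ij} = gamma(|i - j|),
                       (r_p)_i = gamma(i),   i,j = 1..p.
Substitute the sample gammas (Toeplitz matrix and right-hand side of size 2):
  Gamma_p = [[7.437, 6.303], [6.303, 7.437]]
  r_p     = [6.303, 5.7882]
Written out:
  7.437 phi_1 + 6.303 phi_2 = 6.303
  6.303 phi_1 + 7.437 phi_2 = 5.7882
Solve by Cramer's rule:
  det = gamma(0)^2 - gamma(1)^2 = (7.437)^2 - (6.303)^2 = 55.308969 - 39.727809 = 15.58116
  phi_hat_1 = [gamma(1) gamma(0) - gamma(1) gamma(2)] / det = [(6.303)(7.437) - (6.303)(5.7882)] / 15.58116 = 10.3923864 / 15.58116 = 0.667
  phi_hat_2 = [gamma(0) gamma(2) - gamma(1)^2] / det = [(7.437)(5.7882) - (6.303)^2] / 15.58116 = 3.3190344 / 15.58116 = 0.213
So phi_hat = [0.6670, 0.2130].
Therefore phi_hat_1 = 0.6670.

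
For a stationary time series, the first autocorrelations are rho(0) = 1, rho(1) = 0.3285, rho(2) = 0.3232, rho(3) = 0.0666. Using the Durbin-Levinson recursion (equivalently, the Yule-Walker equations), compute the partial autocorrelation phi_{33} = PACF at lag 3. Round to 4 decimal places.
\phi_{33} = -0.1110

The PACF at lag k is phi_{kk}, the last component of the solution
to the Yule-Walker system G_k phi = r_k where
  (G_k)_{ij} = rho(|i - j|), (r_k)_i = rho(i), i,j = 1..k.
Equivalently, Durbin-Levinson gives phi_{kk} iteratively:
  phi_{11} = rho(1)
  phi_{kk} = [rho(k) - sum_{j=1..k-1} phi_{k-1,j} rho(k-j)]
            / [1 - sum_{j=1..k-1} phi_{k-1,j} rho(j)],
  phi_{k,j} = phi_{k-1,j} - phi_{kk} phi_{k-1,k-j},  j = 1..k-1.
Step k = 1:
  phi_11 = rho(1) = 0.3285.
Step k = 2:
  phi_22 = [rho(2) - phi_11 rho(1)] / [1 - phi_11 rho(1)] = [0.3232 - (0.3285)(0.3285)] / [1 - (0.3285)(0.3285)]
         = 0.21528775 / 0.89208775 = 0.24133.
  Update: phi_21 = phi_11 - phi_22 phi_11 = 0.3285 - (0.24133)(0.3285) = 0.249223.
Step k = 3:
  phi_33 = [rho(3) - phi_21 rho(2) - phi_22 rho(1)] / [1 - phi_21 rho(1) - phi_22 rho(2)]
    numerator   = 0.0666 - (0.249223)(0.3232) - (0.24133)(0.3285) = -0.09322586
    denominator = 1 - (0.249223)(0.3285) - (0.24133)(0.3232) = 0.84013231
  phi_33 = -0.09322586 / 0.84013231 = -0.111.
Therefore phi_{33} = -0.1110.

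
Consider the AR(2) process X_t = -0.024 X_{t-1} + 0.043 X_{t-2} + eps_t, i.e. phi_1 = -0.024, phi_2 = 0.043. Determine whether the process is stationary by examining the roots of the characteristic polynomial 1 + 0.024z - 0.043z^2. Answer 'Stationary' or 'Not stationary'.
\text{Stationary}

The AR(p) characteristic polynomial is P(z) = 1 + 0.024z - 0.043z^2.
Stationarity requires all roots to lie outside the unit circle, i.e. |z| > 1 for every root.
Set 1 + (0.024) z + (-0.043) z^2 = 0, i.e. a z^2 + b z + c = 0 with a = -0.043, b = 0.024, c = 1.
Discriminant D = b^2 - 4ac = (0.024)^2 - 4*(-0.043)*1 = 0.000576 - (-0.172) = 0.172576.
D >= 0, so the roots are real: z = (-b +/- sqrt(D)) / (2a) = (-0.024 +/- 0.415423) / (-0.086).
  z_1 = (-0.024 + 0.415423) / (-0.086) = -4.5514,   |z_1| = 4.5514.
  z_2 = (-0.024 - 0.415423) / (-0.086) = 5.1096,   |z_2| = 5.1096.
Moduli of all roots: 4.5514, 5.1096.
All moduli strictly greater than 1? Yes.
Verdict: Stationary.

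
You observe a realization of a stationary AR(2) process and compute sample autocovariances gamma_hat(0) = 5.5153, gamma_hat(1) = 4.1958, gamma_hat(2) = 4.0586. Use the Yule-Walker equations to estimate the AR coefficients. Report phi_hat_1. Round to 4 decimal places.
\hat\phi_{1} = 0.4770

The Yule-Walker equations for an AR(p) process read, in matrix form,
  Gamma_p phi = r_p,   with   (Gamma_p)_{ij} = gamma(|i - j|),
                       (r_p)_i = gamma(i),   i,j = 1..p.
Substitute the sample gammas (Toeplitz matrix and right-hand side of size 2):
  Gamma_p = [[5.5153, 4.1958], [4.1958, 5.5153]]
  r_p     = [4.1958, 4.0586]
Written out:
  5.5153 phi_1 + 4.1958 phi_2 = 4.1958
  4.1958 phi_1 + 5.5153 phi_2 = 4.0586
Solve by Cramer's rule:
  det = gamma(0)^2 - gamma(1)^2 = (5.5153)^2 - (4.1958)^2 = 30.41853409 - 17.60473764 = 12.81379645
  phi_hat_1 = [gamma(1) gamma(0) - gamma(1) gamma(2)] / det = [(4.1958)(5.5153) - (4.1958)(4.0586)] / 12.81379645 = 6.11202186 / 12.81379645 = 0.477
  phi_hat_2 = [gamma(0) gamma(2) - gamma(1)^2] / det = [(5.5153)(4.0586) - (4.1958)^2] / 12.81379645 = 4.77965894 / 12.81379645 = 0.373
So phi_hat = [0.4770, 0.3730].
Therefore phi_hat_1 = 0.4770.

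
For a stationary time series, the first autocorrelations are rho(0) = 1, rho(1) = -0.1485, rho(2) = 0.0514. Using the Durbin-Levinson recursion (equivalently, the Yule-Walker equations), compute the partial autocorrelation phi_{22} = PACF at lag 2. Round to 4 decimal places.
\phi_{22} = 0.0300

The PACF at lag k is phi_{kk}, the last component of the solution
to the Yule-Walker system G_k phi = r_k where
  (G_k)_{ij} = rho(|i - j|), (r_k)_i = rho(i), i,j = 1..k.
Equivalently, Durbin-Levinson gives phi_{kk} iteratively:
  phi_{11} = rho(1)
  phi_{kk} = [rho(k) - sum_{j=1..k-1} phi_{k-1,j} rho(k-j)]
            / [1 - sum_{j=1..k-1} phi_{k-1,j} rho(j)],
  phi_{k,j} = phi_{k-1,j} - phi_{kk} phi_{k-1,k-j},  j = 1..k-1.
Step k = 1:
  phi_11 = rho(1) = -0.1485.
Step k = 2:
  phi_22 = [rho(2) - phi_11 rho(1)] / [1 - phi_11 rho(1)] = [0.0514 - (-0.1485)(-0.1485)] / [1 - (-0.1485)(-0.1485)]
         = 0.02934775 / 0.97794775 = 0.03.
Therefore phi_{22} = 0.0300.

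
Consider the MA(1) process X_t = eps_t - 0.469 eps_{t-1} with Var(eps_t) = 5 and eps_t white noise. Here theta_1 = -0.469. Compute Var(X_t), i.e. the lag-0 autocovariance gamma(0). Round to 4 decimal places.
\gamma(0) = 6.0998

For an MA(q) process X_t = eps_t + sum_i theta_i eps_{t-i} with
Var(eps_t) = sigma^2, the variance is
  gamma(0) = sigma^2 * (1 + sum_i theta_i^2).
  sum_i theta_i^2 = (-0.469)^2 = 0.219961.
  gamma(0) = 5 * (1 + 0.219961) = 5 * 1.219961 = 6.099805, which rounds to 6.0998.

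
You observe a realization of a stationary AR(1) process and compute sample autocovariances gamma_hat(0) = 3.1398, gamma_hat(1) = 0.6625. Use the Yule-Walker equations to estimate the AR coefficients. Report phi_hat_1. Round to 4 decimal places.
\hat\phi_{1} = 0.2110

The Yule-Walker equations for an AR(p) process read, in matrix form,
  Gamma_p phi = r_p,   with   (Gamma_p)_{ij} = gamma(|i - j|),
                       (r_p)_i = gamma(i),   i,j = 1..p.
Substitute the sample gammas (Toeplitz matrix and right-hand side of size 1):
  Gamma_p = [[3.1398]]
  r_p     = [0.6625]
With p = 1 this is the single equation gamma(0) phi_1 = gamma(1):
  phi_hat_1 = gamma(1) / gamma(0) = 0.6625 / 3.1398 = 0.2110.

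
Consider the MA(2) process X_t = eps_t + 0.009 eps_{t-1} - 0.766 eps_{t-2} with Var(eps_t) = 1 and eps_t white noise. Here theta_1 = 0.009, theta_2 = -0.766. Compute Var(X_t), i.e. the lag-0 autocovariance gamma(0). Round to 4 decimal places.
\gamma(0) = 1.5868

For an MA(q) process X_t = eps_t + sum_i theta_i eps_{t-i} with
Var(eps_t) = sigma^2, the variance is
  gamma(0) = sigma^2 * (1 + sum_i theta_i^2).
  sum_i theta_i^2 = (0.009)^2 + (-0.766)^2 = 0.000081 + 0.586756 = 0.586837.
  gamma(0) = 1 * (1 + 0.586837) = 1 * 1.586837 = 1.586837, which rounds to 1.5868.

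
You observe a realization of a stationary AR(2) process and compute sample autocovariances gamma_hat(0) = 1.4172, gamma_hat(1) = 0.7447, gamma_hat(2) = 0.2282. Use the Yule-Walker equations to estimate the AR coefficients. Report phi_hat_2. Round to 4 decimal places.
\hat\phi_{2} = -0.1590

The Yule-Walker equations for an AR(p) process read, in matrix form,
  Gamma_p phi = r_p,   with   (Gamma_p)_{ij} = gamma(|i - j|),
                       (r_p)_i = gamma(i),   i,j = 1..p.
Substitute the sample gammas (Toeplitz matrix and right-hand side of size 2):
  Gamma_p = [[1.4172, 0.7447], [0.7447, 1.4172]]
  r_p     = [0.7447, 0.2282]
Written out:
  1.4172 phi_1 + 0.7447 phi_2 = 0.7447
  0.7447 phi_1 + 1.4172 phi_2 = 0.2282
Solve by Cramer's rule:
  det = gamma(0)^2 - gamma(1)^2 = (1.4172)^2 - (0.7447)^2 = 2.00845584 - 0.55457809 = 1.45387775
  phi_hat_1 = [gamma(1) gamma(0) - gamma(1) gamma(2)] / det = [(0.7447)(1.4172) - (0.7447)(0.2282)] / 1.45387775 = 0.8854483 / 1.45387775 = 0.609
  phi_hat_2 = [gamma(0) gamma(2) - gamma(1)^2] / det = [(1.4172)(0.2282) - (0.7447)^2] / 1.45387775 = -0.23117305 / 1.45387775 = -0.159
So phi_hat = [0.6090, -0.1590].
Therefore phi_hat_2 = -0.1590.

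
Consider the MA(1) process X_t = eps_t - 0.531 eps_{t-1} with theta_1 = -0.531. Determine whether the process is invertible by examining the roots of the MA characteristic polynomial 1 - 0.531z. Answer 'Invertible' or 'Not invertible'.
\text{Invertible}

The MA(q) characteristic polynomial is P(z) = 1 - 0.531z.
Invertibility requires all roots to lie outside the unit circle, i.e. |z| > 1 for every root.
This is linear in z: 1 + (-0.531) z = 0  =>  z = -1/(-0.531) = 1.883239,  |z| = 1.883239.
Moduli of all roots: 1.8832.
All moduli strictly greater than 1? Yes.
Verdict: Invertible.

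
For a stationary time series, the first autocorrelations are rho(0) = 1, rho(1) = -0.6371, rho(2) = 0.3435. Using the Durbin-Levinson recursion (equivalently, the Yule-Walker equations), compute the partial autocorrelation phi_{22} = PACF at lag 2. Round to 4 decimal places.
\phi_{22} = -0.1050

The PACF at lag k is phi_{kk}, the last component of the solution
to the Yule-Walker system G_k phi = r_k where
  (G_k)_{ij} = rho(|i - j|), (r_k)_i = rho(i), i,j = 1..k.
Equivalently, Durbin-Levinson gives phi_{kk} iteratively:
  phi_{11} = rho(1)
  phi_{kk} = [rho(k) - sum_{j=1..k-1} phi_{k-1,j} rho(k-j)]
            / [1 - sum_{j=1..k-1} phi_{k-1,j} rho(j)],
  phi_{k,j} = phi_{k-1,j} - phi_{kk} phi_{k-1,k-j},  j = 1..k-1.
Step k = 1:
  phi_11 = rho(1) = -0.6371.
Step k = 2:
  phi_22 = [rho(2) - phi_11 rho(1)] / [1 - phi_11 rho(1)] = [0.3435 - (-0.6371)(-0.6371)] / [1 - (-0.6371)(-0.6371)]
         = -0.06239641 / 0.59410359 = -0.105.
Therefore phi_{22} = -0.1050.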